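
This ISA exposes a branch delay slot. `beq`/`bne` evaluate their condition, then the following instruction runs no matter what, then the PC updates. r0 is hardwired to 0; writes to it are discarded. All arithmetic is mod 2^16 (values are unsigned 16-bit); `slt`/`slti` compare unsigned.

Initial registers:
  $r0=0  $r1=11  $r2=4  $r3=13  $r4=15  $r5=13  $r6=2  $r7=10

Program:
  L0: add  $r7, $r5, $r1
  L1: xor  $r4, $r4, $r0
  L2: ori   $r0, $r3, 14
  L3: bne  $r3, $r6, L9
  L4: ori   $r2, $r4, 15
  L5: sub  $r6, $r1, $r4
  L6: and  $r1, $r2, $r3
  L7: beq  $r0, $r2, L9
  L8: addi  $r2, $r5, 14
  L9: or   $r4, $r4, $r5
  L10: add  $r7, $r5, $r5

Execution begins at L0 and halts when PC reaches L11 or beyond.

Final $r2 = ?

[0] add  $r7, $r5, $r1  →  {$r0:0, $r1:11, $r2:4, $r3:13, $r4:15, $r5:13, $r6:2, $r7:24}
[1] xor  $r4, $r4, $r0  →  {$r0:0, $r1:11, $r2:4, $r3:13, $r4:15, $r5:13, $r6:2, $r7:24}
[2] ori   $r0, $r3, 14  →  {$r0:0, $r1:11, $r2:4, $r3:13, $r4:15, $r5:13, $r6:2, $r7:24}
[3] bne  $r3, $r6, L9  →  {$r0:0, $r1:11, $r2:4, $r3:13, $r4:15, $r5:13, $r6:2, $r7:24}  ⟨branch taken⟩
[4] ori   $r2, $r4, 15  →  {$r0:0, $r1:11, $r2:15, $r3:13, $r4:15, $r5:13, $r6:2, $r7:24}
[9] or   $r4, $r4, $r5  →  {$r0:0, $r1:11, $r2:15, $r3:13, $r4:15, $r5:13, $r6:2, $r7:24}
[10] add  $r7, $r5, $r5  →  {$r0:0, $r1:11, $r2:15, $r3:13, $r4:15, $r5:13, $r6:2, $r7:26}

15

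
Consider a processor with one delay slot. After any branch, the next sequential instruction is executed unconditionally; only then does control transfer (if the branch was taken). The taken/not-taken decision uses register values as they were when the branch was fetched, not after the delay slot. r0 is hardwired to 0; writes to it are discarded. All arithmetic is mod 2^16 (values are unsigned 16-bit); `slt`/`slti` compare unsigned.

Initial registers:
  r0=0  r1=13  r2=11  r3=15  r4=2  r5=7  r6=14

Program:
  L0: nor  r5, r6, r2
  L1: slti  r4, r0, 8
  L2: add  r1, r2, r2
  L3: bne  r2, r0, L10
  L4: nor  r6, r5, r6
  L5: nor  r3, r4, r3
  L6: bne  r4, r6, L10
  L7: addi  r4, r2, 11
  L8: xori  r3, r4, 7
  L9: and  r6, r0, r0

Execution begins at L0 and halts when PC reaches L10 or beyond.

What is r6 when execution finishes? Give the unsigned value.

#0 nor  r5, r6, r2 ; 0/13/11/15/2/65520/14
#1 slti  r4, r0, 8 ; 0/13/11/15/1/65520/14
#2 add  r1, r2, r2 ; 0/22/11/15/1/65520/14
#3 bne  r2, r0, L10 ; 0/22/11/15/1/65520/14 ; →target
#4 nor  r6, r5, r6 ; 0/22/11/15/1/65520/1

1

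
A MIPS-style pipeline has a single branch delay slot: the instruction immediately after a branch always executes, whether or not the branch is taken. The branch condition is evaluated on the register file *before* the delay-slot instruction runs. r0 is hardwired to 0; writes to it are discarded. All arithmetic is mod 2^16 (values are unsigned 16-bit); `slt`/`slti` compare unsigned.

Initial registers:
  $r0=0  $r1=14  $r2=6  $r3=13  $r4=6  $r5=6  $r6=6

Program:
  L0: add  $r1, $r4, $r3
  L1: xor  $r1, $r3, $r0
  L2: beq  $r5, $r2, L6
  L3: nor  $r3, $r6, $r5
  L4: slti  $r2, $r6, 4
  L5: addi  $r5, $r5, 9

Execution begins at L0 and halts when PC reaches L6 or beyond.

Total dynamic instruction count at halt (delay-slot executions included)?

4

#0 add  $r1, $r4, $r3 ; 0/19/6/13/6/6/6
#1 xor  $r1, $r3, $r0 ; 0/13/6/13/6/6/6
#2 beq  $r5, $r2, L6 ; 0/13/6/13/6/6/6 ; →target
#3 nor  $r3, $r6, $r5 ; 0/13/6/65529/6/6/6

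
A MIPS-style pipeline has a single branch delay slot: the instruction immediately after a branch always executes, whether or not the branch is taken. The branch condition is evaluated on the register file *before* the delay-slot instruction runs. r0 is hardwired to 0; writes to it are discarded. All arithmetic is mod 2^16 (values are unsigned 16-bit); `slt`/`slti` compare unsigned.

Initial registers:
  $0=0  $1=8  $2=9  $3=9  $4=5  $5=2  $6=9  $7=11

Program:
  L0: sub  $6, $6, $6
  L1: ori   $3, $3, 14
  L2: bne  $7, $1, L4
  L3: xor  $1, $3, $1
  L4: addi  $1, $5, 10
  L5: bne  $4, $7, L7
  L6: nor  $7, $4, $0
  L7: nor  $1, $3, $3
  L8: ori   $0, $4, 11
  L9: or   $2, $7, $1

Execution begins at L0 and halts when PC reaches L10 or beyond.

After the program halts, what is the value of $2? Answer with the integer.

PC=0  sub  $6, $6, $6        | $0=0 $1=8 $2=9 $3=9 $4=5 $5=2 $6=0 $7=11
PC=1  ori   $3, $3, 14       | $0=0 $1=8 $2=9 $3=15 $4=5 $5=2 $6=0 $7=11
PC=2  bne  $7, $1, L4        | $0=0 $1=8 $2=9 $3=15 $4=5 $5=2 $6=0 $7=11  [TAKEN]
PC=3  xor  $1, $3, $1        | $0=0 $1=7 $2=9 $3=15 $4=5 $5=2 $6=0 $7=11
PC=4  addi  $1, $5, 10       | $0=0 $1=12 $2=9 $3=15 $4=5 $5=2 $6=0 $7=11
PC=5  bne  $4, $7, L7        | $0=0 $1=12 $2=9 $3=15 $4=5 $5=2 $6=0 $7=11  [TAKEN]
PC=6  nor  $7, $4, $0        | $0=0 $1=12 $2=9 $3=15 $4=5 $5=2 $6=0 $7=65530
PC=7  nor  $1, $3, $3        | $0=0 $1=65520 $2=9 $3=15 $4=5 $5=2 $6=0 $7=65530
PC=8  ori   $0, $4, 11       | $0=0 $1=65520 $2=9 $3=15 $4=5 $5=2 $6=0 $7=65530
PC=9  or   $2, $7, $1        | $0=0 $1=65520 $2=65530 $3=15 $4=5 $5=2 $6=0 $7=65530

65530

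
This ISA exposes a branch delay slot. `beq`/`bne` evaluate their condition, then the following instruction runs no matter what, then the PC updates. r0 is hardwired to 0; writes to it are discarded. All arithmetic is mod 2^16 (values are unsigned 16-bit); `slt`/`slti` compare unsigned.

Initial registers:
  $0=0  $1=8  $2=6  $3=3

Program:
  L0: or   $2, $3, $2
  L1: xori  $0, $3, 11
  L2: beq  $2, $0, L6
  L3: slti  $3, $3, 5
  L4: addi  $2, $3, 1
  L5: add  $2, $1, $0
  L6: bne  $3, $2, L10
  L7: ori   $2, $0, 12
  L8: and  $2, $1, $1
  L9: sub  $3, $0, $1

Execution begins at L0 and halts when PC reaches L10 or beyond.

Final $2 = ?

12

PC=0  or   $2, $3, $2        | $0=0 $1=8 $2=7 $3=3
PC=1  xori  $0, $3, 11       | $0=0 $1=8 $2=7 $3=3
PC=2  beq  $2, $0, L6        | $0=0 $1=8 $2=7 $3=3  [not taken]
PC=3  slti  $3, $3, 5        | $0=0 $1=8 $2=7 $3=1
PC=4  addi  $2, $3, 1        | $0=0 $1=8 $2=2 $3=1
PC=5  add  $2, $1, $0        | $0=0 $1=8 $2=8 $3=1
PC=6  bne  $3, $2, L10       | $0=0 $1=8 $2=8 $3=1  [TAKEN]
PC=7  ori   $2, $0, 12       | $0=0 $1=8 $2=12 $3=1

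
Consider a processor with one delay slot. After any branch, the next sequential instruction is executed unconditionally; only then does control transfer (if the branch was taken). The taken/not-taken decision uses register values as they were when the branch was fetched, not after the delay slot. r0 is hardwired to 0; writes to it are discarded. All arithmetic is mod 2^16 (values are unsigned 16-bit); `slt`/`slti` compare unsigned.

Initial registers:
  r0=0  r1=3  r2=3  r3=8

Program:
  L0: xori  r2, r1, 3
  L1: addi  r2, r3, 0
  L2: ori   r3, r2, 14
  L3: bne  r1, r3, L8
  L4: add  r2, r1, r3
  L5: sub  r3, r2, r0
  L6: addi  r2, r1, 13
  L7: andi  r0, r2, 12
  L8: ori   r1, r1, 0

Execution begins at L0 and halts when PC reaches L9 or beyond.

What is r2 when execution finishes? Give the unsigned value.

17

[0] xori  r2, r1, 3  →  {r0:0, r1:3, r2:0, r3:8}
[1] addi  r2, r3, 0  →  {r0:0, r1:3, r2:8, r3:8}
[2] ori   r3, r2, 14  →  {r0:0, r1:3, r2:8, r3:14}
[3] bne  r1, r3, L8  →  {r0:0, r1:3, r2:8, r3:14}  ⟨branch taken⟩
[4] add  r2, r1, r3  →  {r0:0, r1:3, r2:17, r3:14}
[8] ori   r1, r1, 0  →  {r0:0, r1:3, r2:17, r3:14}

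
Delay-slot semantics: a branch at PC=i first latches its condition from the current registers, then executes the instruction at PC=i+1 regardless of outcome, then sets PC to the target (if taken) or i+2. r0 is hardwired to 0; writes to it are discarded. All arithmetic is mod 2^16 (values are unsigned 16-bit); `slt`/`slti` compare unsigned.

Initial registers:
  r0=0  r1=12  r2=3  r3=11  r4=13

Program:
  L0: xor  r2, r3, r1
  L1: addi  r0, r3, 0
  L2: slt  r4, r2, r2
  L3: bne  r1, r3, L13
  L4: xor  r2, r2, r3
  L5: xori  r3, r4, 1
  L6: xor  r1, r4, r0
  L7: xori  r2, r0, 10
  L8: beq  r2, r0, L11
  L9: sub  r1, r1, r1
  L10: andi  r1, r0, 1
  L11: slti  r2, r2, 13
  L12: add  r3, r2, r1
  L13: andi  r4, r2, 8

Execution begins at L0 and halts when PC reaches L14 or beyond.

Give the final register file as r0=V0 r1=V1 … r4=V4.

[0] xor  r2, r3, r1  →  {r0:0, r1:12, r2:7, r3:11, r4:13}
[1] addi  r0, r3, 0  →  {r0:0, r1:12, r2:7, r3:11, r4:13}
[2] slt  r4, r2, r2  →  {r0:0, r1:12, r2:7, r3:11, r4:0}
[3] bne  r1, r3, L13  →  {r0:0, r1:12, r2:7, r3:11, r4:0}  ⟨branch taken⟩
[4] xor  r2, r2, r3  →  {r0:0, r1:12, r2:12, r3:11, r4:0}
[13] andi  r4, r2, 8  →  {r0:0, r1:12, r2:12, r3:11, r4:8}

r0=0 r1=12 r2=12 r3=11 r4=8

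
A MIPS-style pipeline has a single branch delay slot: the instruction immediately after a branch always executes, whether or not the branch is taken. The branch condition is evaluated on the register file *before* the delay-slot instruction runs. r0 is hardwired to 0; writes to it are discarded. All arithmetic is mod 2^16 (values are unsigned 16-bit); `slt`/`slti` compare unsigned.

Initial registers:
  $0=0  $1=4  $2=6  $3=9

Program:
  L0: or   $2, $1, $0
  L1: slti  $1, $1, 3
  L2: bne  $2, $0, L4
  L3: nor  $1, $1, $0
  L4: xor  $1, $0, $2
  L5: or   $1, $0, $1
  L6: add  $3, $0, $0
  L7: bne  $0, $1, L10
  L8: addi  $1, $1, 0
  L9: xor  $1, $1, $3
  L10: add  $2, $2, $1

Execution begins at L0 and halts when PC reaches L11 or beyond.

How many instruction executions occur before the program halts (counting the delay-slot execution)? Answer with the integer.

[0] or   $2, $1, $0  →  {$0:0, $1:4, $2:4, $3:9}
[1] slti  $1, $1, 3  →  {$0:0, $1:0, $2:4, $3:9}
[2] bne  $2, $0, L4  →  {$0:0, $1:0, $2:4, $3:9}  ⟨branch taken⟩
[3] nor  $1, $1, $0  →  {$0:0, $1:65535, $2:4, $3:9}
[4] xor  $1, $0, $2  →  {$0:0, $1:4, $2:4, $3:9}
[5] or   $1, $0, $1  →  {$0:0, $1:4, $2:4, $3:9}
[6] add  $3, $0, $0  →  {$0:0, $1:4, $2:4, $3:0}
[7] bne  $0, $1, L10  →  {$0:0, $1:4, $2:4, $3:0}  ⟨branch taken⟩
[8] addi  $1, $1, 0  →  {$0:0, $1:4, $2:4, $3:0}
[10] add  $2, $2, $1  →  {$0:0, $1:4, $2:8, $3:0}

10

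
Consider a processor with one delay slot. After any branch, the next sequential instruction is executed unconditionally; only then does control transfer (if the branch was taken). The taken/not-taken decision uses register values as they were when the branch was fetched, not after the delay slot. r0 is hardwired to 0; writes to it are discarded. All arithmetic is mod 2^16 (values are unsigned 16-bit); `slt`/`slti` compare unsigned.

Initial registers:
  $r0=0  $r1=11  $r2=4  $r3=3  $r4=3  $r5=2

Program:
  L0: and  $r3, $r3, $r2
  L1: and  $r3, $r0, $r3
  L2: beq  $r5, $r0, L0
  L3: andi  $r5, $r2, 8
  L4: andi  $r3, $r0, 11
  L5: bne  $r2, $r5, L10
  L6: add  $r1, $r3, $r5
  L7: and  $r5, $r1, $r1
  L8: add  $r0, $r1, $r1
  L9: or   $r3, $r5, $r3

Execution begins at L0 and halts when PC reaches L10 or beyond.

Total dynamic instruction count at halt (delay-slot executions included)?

#0 and  $r3, $r3, $r2 ; 0/11/4/0/3/2
#1 and  $r3, $r0, $r3 ; 0/11/4/0/3/2
#2 beq  $r5, $r0, L0 ; 0/11/4/0/3/2 ; →fallthru
#3 andi  $r5, $r2, 8 ; 0/11/4/0/3/0
#4 andi  $r3, $r0, 11 ; 0/11/4/0/3/0
#5 bne  $r2, $r5, L10 ; 0/11/4/0/3/0 ; →target
#6 add  $r1, $r3, $r5 ; 0/0/4/0/3/0

7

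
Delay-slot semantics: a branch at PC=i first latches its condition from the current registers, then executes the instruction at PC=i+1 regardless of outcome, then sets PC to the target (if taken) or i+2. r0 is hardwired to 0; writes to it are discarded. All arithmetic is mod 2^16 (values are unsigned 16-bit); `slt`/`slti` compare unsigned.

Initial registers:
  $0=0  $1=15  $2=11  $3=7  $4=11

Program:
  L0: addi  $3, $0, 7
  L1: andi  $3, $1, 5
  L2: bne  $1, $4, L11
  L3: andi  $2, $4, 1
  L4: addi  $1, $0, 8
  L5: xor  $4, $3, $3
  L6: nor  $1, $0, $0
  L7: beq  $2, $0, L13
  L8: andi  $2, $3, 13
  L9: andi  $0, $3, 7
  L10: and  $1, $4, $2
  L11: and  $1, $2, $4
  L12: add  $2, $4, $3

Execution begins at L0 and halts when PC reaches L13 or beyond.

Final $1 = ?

1

  step pc=0: addi  $3, $0, 7  regs=(0,15,11,7,11)
  step pc=1: andi  $3, $1, 5  regs=(0,15,11,5,11)
  step pc=2: bne  $1, $4, L11  cond=T  regs=(0,15,11,5,11)
  step pc=3: andi  $2, $4, 1  regs=(0,15,1,5,11)
  step pc=11: and  $1, $2, $4  regs=(0,1,1,5,11)
  step pc=12: add  $2, $4, $3  regs=(0,1,16,5,11)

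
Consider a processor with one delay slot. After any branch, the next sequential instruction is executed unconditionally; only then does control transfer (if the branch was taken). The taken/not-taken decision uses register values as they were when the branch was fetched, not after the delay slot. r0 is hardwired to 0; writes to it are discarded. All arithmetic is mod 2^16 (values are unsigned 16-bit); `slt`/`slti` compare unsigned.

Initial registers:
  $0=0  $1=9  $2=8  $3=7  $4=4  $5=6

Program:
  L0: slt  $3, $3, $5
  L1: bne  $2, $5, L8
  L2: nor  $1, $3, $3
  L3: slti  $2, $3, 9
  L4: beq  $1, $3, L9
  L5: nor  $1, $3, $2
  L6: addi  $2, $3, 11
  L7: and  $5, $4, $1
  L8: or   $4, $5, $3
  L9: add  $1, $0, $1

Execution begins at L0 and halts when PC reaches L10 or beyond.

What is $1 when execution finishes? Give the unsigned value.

65535

  step pc=0: slt  $3, $3, $5  regs=(0,9,8,0,4,6)
  step pc=1: bne  $2, $5, L8  cond=T  regs=(0,9,8,0,4,6)
  step pc=2: nor  $1, $3, $3  regs=(0,65535,8,0,4,6)
  step pc=8: or   $4, $5, $3  regs=(0,65535,8,0,6,6)
  step pc=9: add  $1, $0, $1  regs=(0,65535,8,0,6,6)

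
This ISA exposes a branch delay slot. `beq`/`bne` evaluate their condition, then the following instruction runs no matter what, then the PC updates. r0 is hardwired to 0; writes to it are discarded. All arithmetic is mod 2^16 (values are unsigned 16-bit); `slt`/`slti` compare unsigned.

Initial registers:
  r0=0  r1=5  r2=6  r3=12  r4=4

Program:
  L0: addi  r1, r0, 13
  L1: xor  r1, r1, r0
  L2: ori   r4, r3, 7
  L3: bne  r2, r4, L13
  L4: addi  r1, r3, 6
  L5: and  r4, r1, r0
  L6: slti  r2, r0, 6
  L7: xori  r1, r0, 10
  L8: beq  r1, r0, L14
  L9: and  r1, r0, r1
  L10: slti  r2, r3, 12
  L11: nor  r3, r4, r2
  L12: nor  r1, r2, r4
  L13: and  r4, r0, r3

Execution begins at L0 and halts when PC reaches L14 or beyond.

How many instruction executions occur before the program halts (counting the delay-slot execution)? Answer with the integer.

6

PC=0  addi  r1, r0, 13       | r0=0 r1=13 r2=6 r3=12 r4=4
PC=1  xor  r1, r1, r0        | r0=0 r1=13 r2=6 r3=12 r4=4
PC=2  ori   r4, r3, 7        | r0=0 r1=13 r2=6 r3=12 r4=15
PC=3  bne  r2, r4, L13       | r0=0 r1=13 r2=6 r3=12 r4=15  [TAKEN]
PC=4  addi  r1, r3, 6        | r0=0 r1=18 r2=6 r3=12 r4=15
PC=13 and  r4, r0, r3        | r0=0 r1=18 r2=6 r3=12 r4=0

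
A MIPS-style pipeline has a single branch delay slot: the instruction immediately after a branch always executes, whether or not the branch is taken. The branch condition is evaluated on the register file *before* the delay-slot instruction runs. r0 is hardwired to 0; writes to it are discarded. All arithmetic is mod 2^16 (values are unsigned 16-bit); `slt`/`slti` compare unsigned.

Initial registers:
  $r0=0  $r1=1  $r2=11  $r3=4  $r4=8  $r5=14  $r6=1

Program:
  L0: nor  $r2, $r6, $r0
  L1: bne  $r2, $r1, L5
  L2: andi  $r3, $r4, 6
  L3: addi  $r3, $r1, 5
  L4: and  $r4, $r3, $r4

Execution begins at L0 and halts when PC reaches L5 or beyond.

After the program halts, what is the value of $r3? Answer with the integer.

  step pc=0: nor  $r2, $r6, $r0  regs=(0,1,65534,4,8,14,1)
  step pc=1: bne  $r2, $r1, L5  cond=T  regs=(0,1,65534,4,8,14,1)
  step pc=2: andi  $r3, $r4, 6  regs=(0,1,65534,0,8,14,1)

0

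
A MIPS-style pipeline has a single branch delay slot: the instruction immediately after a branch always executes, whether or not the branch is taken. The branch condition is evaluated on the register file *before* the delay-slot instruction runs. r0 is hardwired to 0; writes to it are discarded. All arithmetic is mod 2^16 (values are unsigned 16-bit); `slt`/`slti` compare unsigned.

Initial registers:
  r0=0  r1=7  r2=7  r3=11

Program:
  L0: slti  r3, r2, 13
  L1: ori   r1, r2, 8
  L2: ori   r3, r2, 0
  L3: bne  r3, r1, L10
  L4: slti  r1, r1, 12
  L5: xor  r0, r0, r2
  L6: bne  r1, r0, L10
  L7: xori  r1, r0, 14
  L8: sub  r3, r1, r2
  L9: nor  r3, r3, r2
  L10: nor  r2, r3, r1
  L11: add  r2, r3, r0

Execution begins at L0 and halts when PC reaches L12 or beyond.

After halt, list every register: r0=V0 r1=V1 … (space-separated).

r0=0 r1=0 r2=7 r3=7

  step pc=0: slti  r3, r2, 13  regs=(0,7,7,1)
  step pc=1: ori   r1, r2, 8  regs=(0,15,7,1)
  step pc=2: ori   r3, r2, 0  regs=(0,15,7,7)
  step pc=3: bne  r3, r1, L10  cond=T  regs=(0,15,7,7)
  step pc=4: slti  r1, r1, 12  regs=(0,0,7,7)
  step pc=10: nor  r2, r3, r1  regs=(0,0,65528,7)
  step pc=11: add  r2, r3, r0  regs=(0,0,7,7)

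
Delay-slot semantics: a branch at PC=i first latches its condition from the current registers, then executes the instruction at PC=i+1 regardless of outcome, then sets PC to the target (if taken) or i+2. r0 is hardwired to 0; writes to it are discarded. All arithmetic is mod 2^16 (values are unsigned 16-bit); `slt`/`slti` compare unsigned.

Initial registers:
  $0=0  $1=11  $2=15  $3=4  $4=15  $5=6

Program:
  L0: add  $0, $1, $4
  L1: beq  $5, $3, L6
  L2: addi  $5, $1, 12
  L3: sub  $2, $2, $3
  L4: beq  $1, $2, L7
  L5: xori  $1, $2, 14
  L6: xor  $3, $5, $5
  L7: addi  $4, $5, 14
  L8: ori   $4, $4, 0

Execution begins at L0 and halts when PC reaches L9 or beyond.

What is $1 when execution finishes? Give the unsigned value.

5

[0] add  $0, $1, $4  →  {$0:0, $1:11, $2:15, $3:4, $4:15, $5:6}
[1] beq  $5, $3, L6  →  {$0:0, $1:11, $2:15, $3:4, $4:15, $5:6}  ⟨branch fallthrough⟩
[2] addi  $5, $1, 12  →  {$0:0, $1:11, $2:15, $3:4, $4:15, $5:23}
[3] sub  $2, $2, $3  →  {$0:0, $1:11, $2:11, $3:4, $4:15, $5:23}
[4] beq  $1, $2, L7  →  {$0:0, $1:11, $2:11, $3:4, $4:15, $5:23}  ⟨branch taken⟩
[5] xori  $1, $2, 14  →  {$0:0, $1:5, $2:11, $3:4, $4:15, $5:23}
[7] addi  $4, $5, 14  →  {$0:0, $1:5, $2:11, $3:4, $4:37, $5:23}
[8] ori   $4, $4, 0  →  {$0:0, $1:5, $2:11, $3:4, $4:37, $5:23}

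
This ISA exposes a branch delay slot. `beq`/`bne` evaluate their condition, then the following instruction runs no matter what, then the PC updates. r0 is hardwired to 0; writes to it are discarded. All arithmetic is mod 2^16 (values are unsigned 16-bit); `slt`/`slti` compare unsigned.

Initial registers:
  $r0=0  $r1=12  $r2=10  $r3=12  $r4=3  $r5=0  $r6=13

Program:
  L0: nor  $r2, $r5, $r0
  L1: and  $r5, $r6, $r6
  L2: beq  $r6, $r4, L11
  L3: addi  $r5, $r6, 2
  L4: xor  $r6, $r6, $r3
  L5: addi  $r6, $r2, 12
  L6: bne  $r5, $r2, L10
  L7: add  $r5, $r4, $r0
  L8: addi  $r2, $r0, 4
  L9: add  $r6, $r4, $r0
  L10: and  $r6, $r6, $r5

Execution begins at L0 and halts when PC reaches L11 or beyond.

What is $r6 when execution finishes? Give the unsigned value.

#0 nor  $r2, $r5, $r0 ; 0/12/65535/12/3/0/13
#1 and  $r5, $r6, $r6 ; 0/12/65535/12/3/13/13
#2 beq  $r6, $r4, L11 ; 0/12/65535/12/3/13/13 ; →fallthru
#3 addi  $r5, $r6, 2 ; 0/12/65535/12/3/15/13
#4 xor  $r6, $r6, $r3 ; 0/12/65535/12/3/15/1
#5 addi  $r6, $r2, 12 ; 0/12/65535/12/3/15/11
#6 bne  $r5, $r2, L10 ; 0/12/65535/12/3/15/11 ; →target
#7 add  $r5, $r4, $r0 ; 0/12/65535/12/3/3/11
#10 and  $r6, $r6, $r5 ; 0/12/65535/12/3/3/3

3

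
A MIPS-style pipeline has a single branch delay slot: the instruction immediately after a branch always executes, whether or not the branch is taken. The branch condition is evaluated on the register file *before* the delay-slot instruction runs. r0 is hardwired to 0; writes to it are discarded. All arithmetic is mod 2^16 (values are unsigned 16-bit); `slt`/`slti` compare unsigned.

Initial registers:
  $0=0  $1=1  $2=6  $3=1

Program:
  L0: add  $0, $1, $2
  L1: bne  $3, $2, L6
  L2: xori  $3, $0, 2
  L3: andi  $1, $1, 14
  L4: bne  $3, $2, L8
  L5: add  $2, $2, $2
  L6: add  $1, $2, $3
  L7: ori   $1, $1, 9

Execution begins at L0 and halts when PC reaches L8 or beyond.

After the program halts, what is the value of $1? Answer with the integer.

  step pc=0: add  $0, $1, $2  regs=(0,1,6,1)
  step pc=1: bne  $3, $2, L6  cond=T  regs=(0,1,6,1)
  step pc=2: xori  $3, $0, 2  regs=(0,1,6,2)
  step pc=6: add  $1, $2, $3  regs=(0,8,6,2)
  step pc=7: ori   $1, $1, 9  regs=(0,9,6,2)

9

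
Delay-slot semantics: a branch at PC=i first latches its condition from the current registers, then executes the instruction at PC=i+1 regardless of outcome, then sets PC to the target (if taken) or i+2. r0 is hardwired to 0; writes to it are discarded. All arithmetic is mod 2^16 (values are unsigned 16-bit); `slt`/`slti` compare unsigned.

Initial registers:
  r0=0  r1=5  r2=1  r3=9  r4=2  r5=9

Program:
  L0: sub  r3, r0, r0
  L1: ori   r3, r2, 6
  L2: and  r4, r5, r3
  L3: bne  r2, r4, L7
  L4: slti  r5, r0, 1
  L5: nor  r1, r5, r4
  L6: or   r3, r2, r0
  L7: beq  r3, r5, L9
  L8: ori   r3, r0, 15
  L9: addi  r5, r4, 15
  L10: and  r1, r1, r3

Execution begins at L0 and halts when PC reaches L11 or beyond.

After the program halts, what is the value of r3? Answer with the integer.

15

  step pc=0: sub  r3, r0, r0  regs=(0,5,1,0,2,9)
  step pc=1: ori   r3, r2, 6  regs=(0,5,1,7,2,9)
  step pc=2: and  r4, r5, r3  regs=(0,5,1,7,1,9)
  step pc=3: bne  r2, r4, L7  cond=F  regs=(0,5,1,7,1,9)
  step pc=4: slti  r5, r0, 1  regs=(0,5,1,7,1,1)
  step pc=5: nor  r1, r5, r4  regs=(0,65534,1,7,1,1)
  step pc=6: or   r3, r2, r0  regs=(0,65534,1,1,1,1)
  step pc=7: beq  r3, r5, L9  cond=T  regs=(0,65534,1,1,1,1)
  step pc=8: ori   r3, r0, 15  regs=(0,65534,1,15,1,1)
  step pc=9: addi  r5, r4, 15  regs=(0,65534,1,15,1,16)
  step pc=10: and  r1, r1, r3  regs=(0,14,1,15,1,16)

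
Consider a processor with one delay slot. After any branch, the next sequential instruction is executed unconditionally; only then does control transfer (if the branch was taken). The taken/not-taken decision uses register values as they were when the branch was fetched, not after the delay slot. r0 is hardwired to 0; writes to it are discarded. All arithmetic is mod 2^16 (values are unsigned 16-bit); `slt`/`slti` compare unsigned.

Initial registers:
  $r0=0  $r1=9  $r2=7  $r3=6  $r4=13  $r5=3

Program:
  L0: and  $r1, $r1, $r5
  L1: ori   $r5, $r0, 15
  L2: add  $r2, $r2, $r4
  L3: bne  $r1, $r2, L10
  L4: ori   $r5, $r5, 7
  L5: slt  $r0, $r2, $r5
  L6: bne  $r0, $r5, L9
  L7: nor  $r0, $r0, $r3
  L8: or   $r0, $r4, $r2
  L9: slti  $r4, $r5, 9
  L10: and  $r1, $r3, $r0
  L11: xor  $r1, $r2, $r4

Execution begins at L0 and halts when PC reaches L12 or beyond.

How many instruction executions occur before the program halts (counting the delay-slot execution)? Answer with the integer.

#0 and  $r1, $r1, $r5 ; 0/1/7/6/13/3
#1 ori   $r5, $r0, 15 ; 0/1/7/6/13/15
#2 add  $r2, $r2, $r4 ; 0/1/20/6/13/15
#3 bne  $r1, $r2, L10 ; 0/1/20/6/13/15 ; →target
#4 ori   $r5, $r5, 7 ; 0/1/20/6/13/15
#10 and  $r1, $r3, $r0 ; 0/0/20/6/13/15
#11 xor  $r1, $r2, $r4 ; 0/25/20/6/13/15

7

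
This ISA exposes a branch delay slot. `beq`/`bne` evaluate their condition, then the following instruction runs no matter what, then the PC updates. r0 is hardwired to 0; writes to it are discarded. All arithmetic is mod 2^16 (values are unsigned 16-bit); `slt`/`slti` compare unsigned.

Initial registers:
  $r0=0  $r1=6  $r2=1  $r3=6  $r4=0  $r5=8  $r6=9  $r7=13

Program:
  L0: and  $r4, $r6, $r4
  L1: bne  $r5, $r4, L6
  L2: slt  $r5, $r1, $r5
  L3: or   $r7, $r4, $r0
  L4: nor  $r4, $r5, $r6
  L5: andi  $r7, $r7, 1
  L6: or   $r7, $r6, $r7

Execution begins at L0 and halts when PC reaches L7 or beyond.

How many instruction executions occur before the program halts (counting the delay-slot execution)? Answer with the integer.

[0] and  $r4, $r6, $r4  →  {$r0:0, $r1:6, $r2:1, $r3:6, $r4:0, $r5:8, $r6:9, $r7:13}
[1] bne  $r5, $r4, L6  →  {$r0:0, $r1:6, $r2:1, $r3:6, $r4:0, $r5:8, $r6:9, $r7:13}  ⟨branch taken⟩
[2] slt  $r5, $r1, $r5  →  {$r0:0, $r1:6, $r2:1, $r3:6, $r4:0, $r5:1, $r6:9, $r7:13}
[6] or   $r7, $r6, $r7  →  {$r0:0, $r1:6, $r2:1, $r3:6, $r4:0, $r5:1, $r6:9, $r7:13}

4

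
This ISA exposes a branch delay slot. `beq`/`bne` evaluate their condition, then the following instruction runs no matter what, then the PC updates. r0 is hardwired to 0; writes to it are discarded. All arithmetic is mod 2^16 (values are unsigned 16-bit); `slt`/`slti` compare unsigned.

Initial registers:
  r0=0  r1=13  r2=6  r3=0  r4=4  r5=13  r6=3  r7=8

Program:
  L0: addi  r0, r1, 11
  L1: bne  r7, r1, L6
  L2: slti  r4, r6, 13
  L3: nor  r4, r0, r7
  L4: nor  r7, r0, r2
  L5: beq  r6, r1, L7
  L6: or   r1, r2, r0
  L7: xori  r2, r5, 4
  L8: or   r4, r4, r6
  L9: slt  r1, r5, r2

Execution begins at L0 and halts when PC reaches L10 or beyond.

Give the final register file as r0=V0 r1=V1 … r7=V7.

  step pc=0: addi  r0, r1, 11  regs=(0,13,6,0,4,13,3,8)
  step pc=1: bne  r7, r1, L6  cond=T  regs=(0,13,6,0,4,13,3,8)
  step pc=2: slti  r4, r6, 13  regs=(0,13,6,0,1,13,3,8)
  step pc=6: or   r1, r2, r0  regs=(0,6,6,0,1,13,3,8)
  step pc=7: xori  r2, r5, 4  regs=(0,6,9,0,1,13,3,8)
  step pc=8: or   r4, r4, r6  regs=(0,6,9,0,3,13,3,8)
  step pc=9: slt  r1, r5, r2  regs=(0,0,9,0,3,13,3,8)

r0=0 r1=0 r2=9 r3=0 r4=3 r5=13 r6=3 r7=8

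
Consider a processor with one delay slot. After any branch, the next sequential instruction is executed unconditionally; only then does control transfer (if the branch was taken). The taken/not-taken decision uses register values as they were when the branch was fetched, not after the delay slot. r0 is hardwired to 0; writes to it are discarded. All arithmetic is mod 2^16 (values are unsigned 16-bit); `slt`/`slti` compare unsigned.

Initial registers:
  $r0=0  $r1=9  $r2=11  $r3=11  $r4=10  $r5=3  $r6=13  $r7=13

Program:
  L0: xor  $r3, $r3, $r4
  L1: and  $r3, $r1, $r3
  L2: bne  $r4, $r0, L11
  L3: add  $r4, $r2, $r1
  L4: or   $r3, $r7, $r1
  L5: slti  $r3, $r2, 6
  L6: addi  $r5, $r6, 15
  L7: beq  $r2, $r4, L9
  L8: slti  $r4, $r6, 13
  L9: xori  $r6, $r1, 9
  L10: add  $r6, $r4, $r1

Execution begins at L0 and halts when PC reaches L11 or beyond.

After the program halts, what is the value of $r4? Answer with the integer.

20

[0] xor  $r3, $r3, $r4  →  {$r0:0, $r1:9, $r2:11, $r3:1, $r4:10, $r5:3, $r6:13, $r7:13}
[1] and  $r3, $r1, $r3  →  {$r0:0, $r1:9, $r2:11, $r3:1, $r4:10, $r5:3, $r6:13, $r7:13}
[2] bne  $r4, $r0, L11  →  {$r0:0, $r1:9, $r2:11, $r3:1, $r4:10, $r5:3, $r6:13, $r7:13}  ⟨branch taken⟩
[3] add  $r4, $r2, $r1  →  {$r0:0, $r1:9, $r2:11, $r3:1, $r4:20, $r5:3, $r6:13, $r7:13}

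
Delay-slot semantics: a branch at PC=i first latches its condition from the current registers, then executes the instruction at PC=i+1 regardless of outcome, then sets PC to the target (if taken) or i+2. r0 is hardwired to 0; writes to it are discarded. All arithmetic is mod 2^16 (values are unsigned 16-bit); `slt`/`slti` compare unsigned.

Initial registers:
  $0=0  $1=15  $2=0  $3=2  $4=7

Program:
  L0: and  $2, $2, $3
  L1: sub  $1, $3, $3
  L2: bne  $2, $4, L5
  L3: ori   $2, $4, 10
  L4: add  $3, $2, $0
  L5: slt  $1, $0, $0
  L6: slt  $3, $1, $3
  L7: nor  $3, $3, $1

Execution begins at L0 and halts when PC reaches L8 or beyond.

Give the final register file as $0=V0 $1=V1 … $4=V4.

#0 and  $2, $2, $3 ; 0/15/0/2/7
#1 sub  $1, $3, $3 ; 0/0/0/2/7
#2 bne  $2, $4, L5 ; 0/0/0/2/7 ; →target
#3 ori   $2, $4, 10 ; 0/0/15/2/7
#5 slt  $1, $0, $0 ; 0/0/15/2/7
#6 slt  $3, $1, $3 ; 0/0/15/1/7
#7 nor  $3, $3, $1 ; 0/0/15/65534/7

$0=0 $1=0 $2=15 $3=65534 $4=7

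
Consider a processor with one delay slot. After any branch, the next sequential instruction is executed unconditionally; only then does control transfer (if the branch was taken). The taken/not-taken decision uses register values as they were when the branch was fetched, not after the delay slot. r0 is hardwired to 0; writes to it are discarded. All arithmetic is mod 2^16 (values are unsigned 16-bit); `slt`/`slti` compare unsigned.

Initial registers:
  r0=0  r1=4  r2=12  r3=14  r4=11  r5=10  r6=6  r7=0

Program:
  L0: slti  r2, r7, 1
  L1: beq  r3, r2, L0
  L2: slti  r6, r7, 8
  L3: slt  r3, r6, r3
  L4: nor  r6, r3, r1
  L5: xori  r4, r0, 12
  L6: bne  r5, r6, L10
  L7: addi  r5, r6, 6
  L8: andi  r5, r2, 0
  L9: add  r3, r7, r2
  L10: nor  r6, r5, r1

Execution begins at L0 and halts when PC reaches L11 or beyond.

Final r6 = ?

65531

  step pc=0: slti  r2, r7, 1  regs=(0,4,1,14,11,10,6,0)
  step pc=1: beq  r3, r2, L0  cond=F  regs=(0,4,1,14,11,10,6,0)
  step pc=2: slti  r6, r7, 8  regs=(0,4,1,14,11,10,1,0)
  step pc=3: slt  r3, r6, r3  regs=(0,4,1,1,11,10,1,0)
  step pc=4: nor  r6, r3, r1  regs=(0,4,1,1,11,10,65530,0)
  step pc=5: xori  r4, r0, 12  regs=(0,4,1,1,12,10,65530,0)
  step pc=6: bne  r5, r6, L10  cond=T  regs=(0,4,1,1,12,10,65530,0)
  step pc=7: addi  r5, r6, 6  regs=(0,4,1,1,12,0,65530,0)
  step pc=10: nor  r6, r5, r1  regs=(0,4,1,1,12,0,65531,0)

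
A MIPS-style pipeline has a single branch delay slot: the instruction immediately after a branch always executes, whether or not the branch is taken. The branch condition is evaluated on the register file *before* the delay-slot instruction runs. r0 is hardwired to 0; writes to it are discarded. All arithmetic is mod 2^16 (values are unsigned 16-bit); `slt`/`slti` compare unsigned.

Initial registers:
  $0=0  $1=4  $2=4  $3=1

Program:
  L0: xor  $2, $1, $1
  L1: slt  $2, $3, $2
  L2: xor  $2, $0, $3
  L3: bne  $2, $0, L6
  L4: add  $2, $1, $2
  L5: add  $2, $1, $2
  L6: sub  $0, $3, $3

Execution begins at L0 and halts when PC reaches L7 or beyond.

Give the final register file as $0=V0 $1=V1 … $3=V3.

$0=0 $1=4 $2=5 $3=1

#0 xor  $2, $1, $1 ; 0/4/0/1
#1 slt  $2, $3, $2 ; 0/4/0/1
#2 xor  $2, $0, $3 ; 0/4/1/1
#3 bne  $2, $0, L6 ; 0/4/1/1 ; →target
#4 add  $2, $1, $2 ; 0/4/5/1
#6 sub  $0, $3, $3 ; 0/4/5/1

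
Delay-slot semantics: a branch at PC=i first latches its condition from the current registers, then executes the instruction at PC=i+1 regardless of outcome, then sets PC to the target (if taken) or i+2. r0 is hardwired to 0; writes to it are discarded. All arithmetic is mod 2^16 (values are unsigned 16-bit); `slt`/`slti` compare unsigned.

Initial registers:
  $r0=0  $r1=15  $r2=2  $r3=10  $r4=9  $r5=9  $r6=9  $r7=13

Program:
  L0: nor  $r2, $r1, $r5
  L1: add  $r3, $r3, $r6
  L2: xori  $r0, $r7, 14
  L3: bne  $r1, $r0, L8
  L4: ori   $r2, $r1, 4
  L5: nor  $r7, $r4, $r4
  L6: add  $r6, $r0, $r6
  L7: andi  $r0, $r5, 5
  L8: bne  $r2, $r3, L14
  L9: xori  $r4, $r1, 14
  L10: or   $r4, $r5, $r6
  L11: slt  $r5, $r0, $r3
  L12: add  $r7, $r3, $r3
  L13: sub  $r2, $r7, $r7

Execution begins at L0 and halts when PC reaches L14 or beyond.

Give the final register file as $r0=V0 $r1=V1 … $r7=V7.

#0 nor  $r2, $r1, $r5 ; 0/15/65520/10/9/9/9/13
#1 add  $r3, $r3, $r6 ; 0/15/65520/19/9/9/9/13
#2 xori  $r0, $r7, 14 ; 0/15/65520/19/9/9/9/13
#3 bne  $r1, $r0, L8 ; 0/15/65520/19/9/9/9/13 ; →target
#4 ori   $r2, $r1, 4 ; 0/15/15/19/9/9/9/13
#8 bne  $r2, $r3, L14 ; 0/15/15/19/9/9/9/13 ; →target
#9 xori  $r4, $r1, 14 ; 0/15/15/19/1/9/9/13

$r0=0 $r1=15 $r2=15 $r3=19 $r4=1 $r5=9 $r6=9 $r7=13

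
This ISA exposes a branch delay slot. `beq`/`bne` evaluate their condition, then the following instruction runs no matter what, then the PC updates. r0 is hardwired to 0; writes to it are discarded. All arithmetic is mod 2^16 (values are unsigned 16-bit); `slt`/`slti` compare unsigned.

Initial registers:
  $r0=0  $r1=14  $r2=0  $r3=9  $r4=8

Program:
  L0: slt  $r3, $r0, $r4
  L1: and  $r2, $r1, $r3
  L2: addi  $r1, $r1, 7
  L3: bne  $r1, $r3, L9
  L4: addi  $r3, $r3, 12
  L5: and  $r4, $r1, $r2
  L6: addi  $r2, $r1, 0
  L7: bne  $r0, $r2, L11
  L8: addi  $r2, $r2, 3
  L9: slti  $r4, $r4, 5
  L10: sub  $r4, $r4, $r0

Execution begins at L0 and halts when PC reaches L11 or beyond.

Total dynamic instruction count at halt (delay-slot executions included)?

7

PC=0  slt  $r3, $r0, $r4     | $r0=0 $r1=14 $r2=0 $r3=1 $r4=8
PC=1  and  $r2, $r1, $r3     | $r0=0 $r1=14 $r2=0 $r3=1 $r4=8
PC=2  addi  $r1, $r1, 7      | $r0=0 $r1=21 $r2=0 $r3=1 $r4=8
PC=3  bne  $r1, $r3, L9      | $r0=0 $r1=21 $r2=0 $r3=1 $r4=8  [TAKEN]
PC=4  addi  $r3, $r3, 12     | $r0=0 $r1=21 $r2=0 $r3=13 $r4=8
PC=9  slti  $r4, $r4, 5      | $r0=0 $r1=21 $r2=0 $r3=13 $r4=0
PC=10 sub  $r4, $r4, $r0     | $r0=0 $r1=21 $r2=0 $r3=13 $r4=0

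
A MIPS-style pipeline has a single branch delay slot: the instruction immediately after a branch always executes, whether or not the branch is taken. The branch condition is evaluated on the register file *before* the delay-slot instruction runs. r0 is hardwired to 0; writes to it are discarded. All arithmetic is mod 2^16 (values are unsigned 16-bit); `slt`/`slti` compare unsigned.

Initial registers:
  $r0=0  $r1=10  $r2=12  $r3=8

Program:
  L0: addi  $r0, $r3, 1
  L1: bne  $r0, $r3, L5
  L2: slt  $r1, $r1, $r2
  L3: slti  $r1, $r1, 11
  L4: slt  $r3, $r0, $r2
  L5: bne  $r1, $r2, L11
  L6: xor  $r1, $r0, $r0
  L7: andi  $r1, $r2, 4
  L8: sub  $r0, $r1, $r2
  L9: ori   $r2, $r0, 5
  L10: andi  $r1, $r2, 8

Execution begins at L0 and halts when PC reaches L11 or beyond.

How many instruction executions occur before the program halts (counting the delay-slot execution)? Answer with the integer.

PC=0  addi  $r0, $r3, 1      | $r0=0 $r1=10 $r2=12 $r3=8
PC=1  bne  $r0, $r3, L5      | $r0=0 $r1=10 $r2=12 $r3=8  [TAKEN]
PC=2  slt  $r1, $r1, $r2     | $r0=0 $r1=1 $r2=12 $r3=8
PC=5  bne  $r1, $r2, L11     | $r0=0 $r1=1 $r2=12 $r3=8  [TAKEN]
PC=6  xor  $r1, $r0, $r0     | $r0=0 $r1=0 $r2=12 $r3=8

5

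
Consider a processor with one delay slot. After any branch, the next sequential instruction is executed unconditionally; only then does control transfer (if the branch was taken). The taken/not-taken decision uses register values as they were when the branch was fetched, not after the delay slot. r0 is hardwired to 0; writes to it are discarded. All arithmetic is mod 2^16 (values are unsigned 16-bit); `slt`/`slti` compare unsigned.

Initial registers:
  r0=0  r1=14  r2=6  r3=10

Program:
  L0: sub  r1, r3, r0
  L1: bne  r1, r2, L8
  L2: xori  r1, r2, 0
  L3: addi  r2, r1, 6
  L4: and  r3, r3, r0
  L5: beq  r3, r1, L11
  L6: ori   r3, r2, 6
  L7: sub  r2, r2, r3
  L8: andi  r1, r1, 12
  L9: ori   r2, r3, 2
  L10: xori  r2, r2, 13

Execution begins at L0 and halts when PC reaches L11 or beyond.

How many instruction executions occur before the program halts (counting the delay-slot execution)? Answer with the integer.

  step pc=0: sub  r1, r3, r0  regs=(0,10,6,10)
  step pc=1: bne  r1, r2, L8  cond=T  regs=(0,10,6,10)
  step pc=2: xori  r1, r2, 0  regs=(0,6,6,10)
  step pc=8: andi  r1, r1, 12  regs=(0,4,6,10)
  step pc=9: ori   r2, r3, 2  regs=(0,4,10,10)
  step pc=10: xori  r2, r2, 13  regs=(0,4,7,10)

6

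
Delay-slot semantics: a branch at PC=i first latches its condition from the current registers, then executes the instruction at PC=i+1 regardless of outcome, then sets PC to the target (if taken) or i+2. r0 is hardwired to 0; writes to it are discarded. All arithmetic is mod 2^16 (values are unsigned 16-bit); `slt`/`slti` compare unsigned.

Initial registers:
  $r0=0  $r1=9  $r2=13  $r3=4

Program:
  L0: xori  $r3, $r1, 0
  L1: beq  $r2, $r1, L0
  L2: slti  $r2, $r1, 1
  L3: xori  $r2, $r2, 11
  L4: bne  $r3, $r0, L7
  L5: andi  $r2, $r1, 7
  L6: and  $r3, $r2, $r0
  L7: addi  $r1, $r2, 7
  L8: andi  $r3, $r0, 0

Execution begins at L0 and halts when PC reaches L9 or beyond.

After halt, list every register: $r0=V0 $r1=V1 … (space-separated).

PC=0  xori  $r3, $r1, 0      | $r0=0 $r1=9 $r2=13 $r3=9
PC=1  beq  $r2, $r1, L0      | $r0=0 $r1=9 $r2=13 $r3=9  [not taken]
PC=2  slti  $r2, $r1, 1      | $r0=0 $r1=9 $r2=0 $r3=9
PC=3  xori  $r2, $r2, 11     | $r0=0 $r1=9 $r2=11 $r3=9
PC=4  bne  $r3, $r0, L7      | $r0=0 $r1=9 $r2=11 $r3=9  [TAKEN]
PC=5  andi  $r2, $r1, 7      | $r0=0 $r1=9 $r2=1 $r3=9
PC=7  addi  $r1, $r2, 7      | $r0=0 $r1=8 $r2=1 $r3=9
PC=8  andi  $r3, $r0, 0      | $r0=0 $r1=8 $r2=1 $r3=0

$r0=0 $r1=8 $r2=1 $r3=0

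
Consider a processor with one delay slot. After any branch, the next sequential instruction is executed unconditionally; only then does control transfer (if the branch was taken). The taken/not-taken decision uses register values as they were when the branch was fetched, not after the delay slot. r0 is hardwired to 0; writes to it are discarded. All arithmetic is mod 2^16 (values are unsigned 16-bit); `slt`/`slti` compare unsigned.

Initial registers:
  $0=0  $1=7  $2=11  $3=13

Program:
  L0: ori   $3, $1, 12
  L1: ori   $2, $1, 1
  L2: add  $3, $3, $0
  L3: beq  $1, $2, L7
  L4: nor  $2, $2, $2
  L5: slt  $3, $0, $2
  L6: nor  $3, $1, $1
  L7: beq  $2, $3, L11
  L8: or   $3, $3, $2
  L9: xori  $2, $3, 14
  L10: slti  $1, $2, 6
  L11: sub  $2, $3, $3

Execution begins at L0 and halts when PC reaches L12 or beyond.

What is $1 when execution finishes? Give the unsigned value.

PC=0  ori   $3, $1, 12       | $0=0 $1=7 $2=11 $3=15
PC=1  ori   $2, $1, 1        | $0=0 $1=7 $2=7 $3=15
PC=2  add  $3, $3, $0        | $0=0 $1=7 $2=7 $3=15
PC=3  beq  $1, $2, L7        | $0=0 $1=7 $2=7 $3=15  [TAKEN]
PC=4  nor  $2, $2, $2        | $0=0 $1=7 $2=65528 $3=15
PC=7  beq  $2, $3, L11       | $0=0 $1=7 $2=65528 $3=15  [not taken]
PC=8  or   $3, $3, $2        | $0=0 $1=7 $2=65528 $3=65535
PC=9  xori  $2, $3, 14       | $0=0 $1=7 $2=65521 $3=65535
PC=10 slti  $1, $2, 6        | $0=0 $1=0 $2=65521 $3=65535
PC=11 sub  $2, $3, $3        | $0=0 $1=0 $2=0 $3=65535

0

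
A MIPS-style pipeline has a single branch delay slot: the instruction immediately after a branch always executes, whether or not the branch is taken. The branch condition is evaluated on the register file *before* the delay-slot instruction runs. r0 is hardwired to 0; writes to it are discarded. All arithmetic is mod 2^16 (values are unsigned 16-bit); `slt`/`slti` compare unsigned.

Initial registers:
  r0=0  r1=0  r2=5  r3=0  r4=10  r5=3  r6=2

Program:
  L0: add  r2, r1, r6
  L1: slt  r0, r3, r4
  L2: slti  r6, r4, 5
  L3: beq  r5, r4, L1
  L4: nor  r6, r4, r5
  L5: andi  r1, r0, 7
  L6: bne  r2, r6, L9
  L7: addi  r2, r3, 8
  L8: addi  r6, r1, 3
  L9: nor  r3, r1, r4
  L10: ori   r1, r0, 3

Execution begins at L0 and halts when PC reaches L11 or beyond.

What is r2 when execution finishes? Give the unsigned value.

8

  step pc=0: add  r2, r1, r6  regs=(0,0,2,0,10,3,2)
  step pc=1: slt  r0, r3, r4  regs=(0,0,2,0,10,3,2)
  step pc=2: slti  r6, r4, 5  regs=(0,0,2,0,10,3,0)
  step pc=3: beq  r5, r4, L1  cond=F  regs=(0,0,2,0,10,3,0)
  step pc=4: nor  r6, r4, r5  regs=(0,0,2,0,10,3,65524)
  step pc=5: andi  r1, r0, 7  regs=(0,0,2,0,10,3,65524)
  step pc=6: bne  r2, r6, L9  cond=T  regs=(0,0,2,0,10,3,65524)
  step pc=7: addi  r2, r3, 8  regs=(0,0,8,0,10,3,65524)
  step pc=9: nor  r3, r1, r4  regs=(0,0,8,65525,10,3,65524)
  step pc=10: ori   r1, r0, 3  regs=(0,3,8,65525,10,3,65524)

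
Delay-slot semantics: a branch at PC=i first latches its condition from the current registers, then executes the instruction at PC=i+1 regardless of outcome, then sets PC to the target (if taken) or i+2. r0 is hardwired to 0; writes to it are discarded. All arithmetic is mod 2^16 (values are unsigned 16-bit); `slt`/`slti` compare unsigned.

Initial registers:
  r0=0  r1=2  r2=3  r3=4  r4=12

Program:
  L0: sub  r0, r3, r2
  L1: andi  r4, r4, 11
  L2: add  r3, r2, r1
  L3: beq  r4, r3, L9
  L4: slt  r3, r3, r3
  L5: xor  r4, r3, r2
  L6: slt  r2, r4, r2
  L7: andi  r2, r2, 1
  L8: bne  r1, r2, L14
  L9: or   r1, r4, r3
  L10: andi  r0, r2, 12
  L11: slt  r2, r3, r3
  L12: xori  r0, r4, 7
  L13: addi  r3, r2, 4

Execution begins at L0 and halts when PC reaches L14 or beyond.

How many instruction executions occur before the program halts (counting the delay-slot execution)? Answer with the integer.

10

PC=0  sub  r0, r3, r2        | r0=0 r1=2 r2=3 r3=4 r4=12
PC=1  andi  r4, r4, 11       | r0=0 r1=2 r2=3 r3=4 r4=8
PC=2  add  r3, r2, r1        | r0=0 r1=2 r2=3 r3=5 r4=8
PC=3  beq  r4, r3, L9        | r0=0 r1=2 r2=3 r3=5 r4=8  [not taken]
PC=4  slt  r3, r3, r3        | r0=0 r1=2 r2=3 r3=0 r4=8
PC=5  xor  r4, r3, r2        | r0=0 r1=2 r2=3 r3=0 r4=3
PC=6  slt  r2, r4, r2        | r0=0 r1=2 r2=0 r3=0 r4=3
PC=7  andi  r2, r2, 1        | r0=0 r1=2 r2=0 r3=0 r4=3
PC=8  bne  r1, r2, L14       | r0=0 r1=2 r2=0 r3=0 r4=3  [TAKEN]
PC=9  or   r1, r4, r3        | r0=0 r1=3 r2=0 r3=0 r4=3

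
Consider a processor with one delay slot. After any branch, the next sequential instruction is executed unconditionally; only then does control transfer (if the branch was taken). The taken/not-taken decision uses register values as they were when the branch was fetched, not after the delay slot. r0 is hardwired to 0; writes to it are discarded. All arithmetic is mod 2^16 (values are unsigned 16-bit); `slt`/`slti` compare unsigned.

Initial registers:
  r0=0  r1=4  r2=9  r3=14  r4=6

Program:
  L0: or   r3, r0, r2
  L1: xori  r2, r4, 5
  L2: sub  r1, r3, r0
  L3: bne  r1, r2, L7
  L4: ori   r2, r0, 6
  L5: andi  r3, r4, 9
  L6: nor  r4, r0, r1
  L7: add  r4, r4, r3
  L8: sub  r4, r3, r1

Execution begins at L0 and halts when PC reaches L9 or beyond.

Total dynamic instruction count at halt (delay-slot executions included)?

  step pc=0: or   r3, r0, r2  regs=(0,4,9,9,6)
  step pc=1: xori  r2, r4, 5  regs=(0,4,3,9,6)
  step pc=2: sub  r1, r3, r0  regs=(0,9,3,9,6)
  step pc=3: bne  r1, r2, L7  cond=T  regs=(0,9,3,9,6)
  step pc=4: ori   r2, r0, 6  regs=(0,9,6,9,6)
  step pc=7: add  r4, r4, r3  regs=(0,9,6,9,15)
  step pc=8: sub  r4, r3, r1  regs=(0,9,6,9,0)

7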